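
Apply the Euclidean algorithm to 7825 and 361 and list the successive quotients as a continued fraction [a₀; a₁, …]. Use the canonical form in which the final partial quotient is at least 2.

Run the Euclidean algorithm, recording each quotient:
7825 = 21·361 + 244, so a_0 = 21
361 = 1·244 + 117, so a_1 = 1
244 = 2·117 + 10, so a_2 = 2
117 = 11·10 + 7, so a_3 = 11
10 = 1·7 + 3, so a_4 = 1
7 = 2·3 + 1, so a_5 = 2
3 = 3·1 + 0, so a_6 = 3

[21; 1, 2, 11, 1, 2, 3]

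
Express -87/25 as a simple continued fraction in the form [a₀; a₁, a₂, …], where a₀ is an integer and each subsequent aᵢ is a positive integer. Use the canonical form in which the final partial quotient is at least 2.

[-4; 1, 1, 12]

Run the Euclidean algorithm, recording each quotient:
⌊-87/25⌋ = -4, remainder 13
⌊25/13⌋ = 1, remainder 12
⌊13/12⌋ = 1, remainder 1
⌊12/1⌋ = 12, remainder 0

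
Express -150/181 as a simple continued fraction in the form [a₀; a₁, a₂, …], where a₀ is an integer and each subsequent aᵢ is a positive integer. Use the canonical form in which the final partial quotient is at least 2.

-150 = -1·181 + 31, so a_0 = -1
181 = 5·31 + 26, so a_1 = 5
31 = 1·26 + 5, so a_2 = 1
26 = 5·5 + 1, so a_3 = 5
5 = 5·1 + 0, so a_4 = 5

[-1; 5, 1, 5, 5]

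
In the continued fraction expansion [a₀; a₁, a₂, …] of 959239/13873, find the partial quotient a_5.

Apply division with remainder until the remainder is 0:
959239 = 69·13873 + 2002, so a_0 = 69
13873 = 6·2002 + 1861, so a_1 = 6
2002 = 1·1861 + 141, so a_2 = 1
1861 = 13·141 + 28, so a_3 = 13
141 = 5·28 + 1, so a_4 = 5
28 = 28·1 + 0, so a_5 = 28

28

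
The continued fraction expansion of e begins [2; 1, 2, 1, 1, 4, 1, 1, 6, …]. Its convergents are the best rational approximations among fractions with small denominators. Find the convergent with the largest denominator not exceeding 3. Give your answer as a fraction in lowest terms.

List convergents until the denominator exceeds the bound:
a_0 = 2: 2/1  (≤ bound)
a_1 = 1: 3/1  (≤ bound)
a_2 = 2: 8/3  (≤ bound)
a_3 = 1: 11/4  (> 3, stop)

8/3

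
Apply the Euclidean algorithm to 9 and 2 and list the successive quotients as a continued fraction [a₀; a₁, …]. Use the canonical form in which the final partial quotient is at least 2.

Repeatedly divide and take the remainder:
⌊9/2⌋ = 4, remainder 1
⌊2/1⌋ = 2, remainder 0

[4; 2]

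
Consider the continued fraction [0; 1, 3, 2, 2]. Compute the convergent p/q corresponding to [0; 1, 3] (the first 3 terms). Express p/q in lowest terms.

3/4

Use the convergent recurrence hₖ = aₖ·hₖ₋₁ + hₖ₋₂ (and likewise for the denominators kₖ):
a_0 = 0: 0/1
a_1 = 1: 1/1
a_2 = 3: 3/4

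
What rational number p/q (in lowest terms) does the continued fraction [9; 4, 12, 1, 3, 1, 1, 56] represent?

Starting at the tail and folding back:
Start with 56.
1 + 1/(56/1) = 1 + 1/56 = 57/56
1 + 1/(57/56) = 1 + 56/57 = 113/57
3 + 1/(113/57) = 3 + 57/113 = 396/113
1 + 1/(396/113) = 1 + 113/396 = 509/396
12 + 1/(509/396) = 12 + 396/509 = 6504/509
4 + 1/(6504/509) = 4 + 509/6504 = 26525/6504
9 + 1/(26525/6504) = 9 + 6504/26525 = 245229/26525

245229/26525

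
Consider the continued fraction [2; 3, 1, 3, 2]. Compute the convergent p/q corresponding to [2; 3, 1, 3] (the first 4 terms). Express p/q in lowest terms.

Start with 3.
1 + 1/(3/1) = 1 + 1/3 = 4/3
3 + 1/(4/3) = 3 + 3/4 = 15/4
2 + 1/(15/4) = 2 + 4/15 = 34/15

34/15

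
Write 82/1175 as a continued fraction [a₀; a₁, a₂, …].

[0; 14, 3, 27]

82 ÷ 1175 → quotient 0, remainder 82
1175 ÷ 82 → quotient 14, remainder 27
82 ÷ 27 → quotient 3, remainder 1
27 ÷ 1 → quotient 27, remainder 0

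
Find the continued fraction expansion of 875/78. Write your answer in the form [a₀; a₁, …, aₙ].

Run the Euclidean algorithm, recording each quotient:
875 ÷ 78 → quotient 11, remainder 17
78 ÷ 17 → quotient 4, remainder 10
17 ÷ 10 → quotient 1, remainder 7
10 ÷ 7 → quotient 1, remainder 3
7 ÷ 3 → quotient 2, remainder 1
3 ÷ 1 → quotient 3, remainder 0

[11; 4, 1, 1, 2, 3]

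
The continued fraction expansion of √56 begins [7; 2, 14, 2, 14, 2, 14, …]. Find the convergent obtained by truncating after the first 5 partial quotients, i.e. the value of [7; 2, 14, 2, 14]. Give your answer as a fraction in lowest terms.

6503/869

a_0 = 7: 7/1
a_1 = 2: 15/2
a_2 = 14: 217/29
a_3 = 2: 449/60
a_4 = 14: 6503/869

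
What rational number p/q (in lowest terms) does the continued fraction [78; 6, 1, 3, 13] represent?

Start with 13.
3 + 1/(13/1) = 3 + 1/13 = 40/13
1 + 1/(40/13) = 1 + 13/40 = 53/40
6 + 1/(53/40) = 6 + 40/53 = 358/53
78 + 1/(358/53) = 78 + 53/358 = 27977/358

27977/358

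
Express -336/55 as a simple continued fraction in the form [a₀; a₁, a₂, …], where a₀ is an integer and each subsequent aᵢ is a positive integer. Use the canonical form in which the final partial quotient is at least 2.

[-7; 1, 8, 6]

⌊-336/55⌋ = -7, remainder 49
⌊55/49⌋ = 1, remainder 6
⌊49/6⌋ = 8, remainder 1
⌊6/1⌋ = 6, remainder 0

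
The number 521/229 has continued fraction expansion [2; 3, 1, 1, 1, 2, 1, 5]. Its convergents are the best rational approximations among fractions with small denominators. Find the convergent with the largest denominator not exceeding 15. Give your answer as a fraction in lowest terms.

a_0 = 2: 2/1  (≤ bound)
a_1 = 3: 7/3  (≤ bound)
a_2 = 1: 9/4  (≤ bound)
a_3 = 1: 16/7  (≤ bound)
a_4 = 1: 25/11  (≤ bound)
a_5 = 2: 66/29  (> 15, stop)

25/11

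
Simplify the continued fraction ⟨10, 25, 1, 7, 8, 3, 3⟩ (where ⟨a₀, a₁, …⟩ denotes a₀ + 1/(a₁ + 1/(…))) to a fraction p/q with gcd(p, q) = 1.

175084/17441

Start with 3.
3 + 1/(3/1) = 3 + 1/3 = 10/3
8 + 1/(10/3) = 8 + 3/10 = 83/10
7 + 1/(83/10) = 7 + 10/83 = 591/83
1 + 1/(591/83) = 1 + 83/591 = 674/591
25 + 1/(674/591) = 25 + 591/674 = 17441/674
10 + 1/(17441/674) = 10 + 674/17441 = 175084/17441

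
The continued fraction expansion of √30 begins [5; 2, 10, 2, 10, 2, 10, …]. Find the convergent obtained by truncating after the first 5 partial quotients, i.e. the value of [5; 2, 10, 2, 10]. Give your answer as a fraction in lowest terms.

Build up convergents one term at a time:
a_0 = 5: 5/1
a_1 = 2: 11/2
a_2 = 10: 115/21
a_3 = 2: 241/44
a_4 = 10: 2525/461

2525/461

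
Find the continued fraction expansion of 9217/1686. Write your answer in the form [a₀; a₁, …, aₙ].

[5; 2, 7, 37, 3]

Apply division with remainder until the remainder is 0:
⌊9217/1686⌋ = 5, remainder 787
⌊1686/787⌋ = 2, remainder 112
⌊787/112⌋ = 7, remainder 3
⌊112/3⌋ = 37, remainder 1
⌊3/1⌋ = 3, remainder 0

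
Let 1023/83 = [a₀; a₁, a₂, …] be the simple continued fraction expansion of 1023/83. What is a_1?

3

Run the Euclidean algorithm, recording each quotient:
⌊1023/83⌋ = 12, remainder 27
⌊83/27⌋ = 3, remainder 2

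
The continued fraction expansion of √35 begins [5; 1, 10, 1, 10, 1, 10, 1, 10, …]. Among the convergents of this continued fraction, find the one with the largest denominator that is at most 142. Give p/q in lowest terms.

775/131

List convergents until the denominator exceeds the bound:
a_0 = 5: 5/1  (≤ bound)
a_1 = 1: 6/1  (≤ bound)
a_2 = 10: 65/11  (≤ bound)
a_3 = 1: 71/12  (≤ bound)
a_4 = 10: 775/131  (≤ bound)
a_5 = 1: 846/143  (> 142, stop)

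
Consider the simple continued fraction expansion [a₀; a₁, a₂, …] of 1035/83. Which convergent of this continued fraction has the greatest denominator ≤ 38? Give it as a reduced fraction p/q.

List convergents until the denominator exceeds the bound:
a_0 = 12: 12/1  (≤ bound)
a_1 = 2: 25/2  (≤ bound)
a_2 = 7: 187/15  (≤ bound)
a_3 = 1: 212/17  (≤ bound)
a_4 = 4: 1035/83  (> 38, stop)

212/17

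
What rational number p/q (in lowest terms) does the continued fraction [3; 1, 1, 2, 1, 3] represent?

a_0 = 3: 3/1
a_1 = 1: 4/1
a_2 = 1: 7/2
a_3 = 2: 18/5
a_4 = 1: 25/7
a_5 = 3: 93/26

93/26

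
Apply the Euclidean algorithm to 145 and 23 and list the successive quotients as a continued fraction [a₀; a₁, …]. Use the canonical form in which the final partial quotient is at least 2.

[6; 3, 3, 2]

Apply division with remainder until the remainder is 0:
145 ÷ 23 → quotient 6, remainder 7
23 ÷ 7 → quotient 3, remainder 2
7 ÷ 2 → quotient 3, remainder 1
2 ÷ 1 → quotient 2, remainder 0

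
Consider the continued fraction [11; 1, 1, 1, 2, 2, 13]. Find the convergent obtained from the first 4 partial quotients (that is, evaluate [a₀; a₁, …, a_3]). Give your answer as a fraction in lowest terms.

Compute successive convergents:
a_0 = 11: 11/1
a_1 = 1: 12/1
a_2 = 1: 23/2
a_3 = 1: 35/3

35/3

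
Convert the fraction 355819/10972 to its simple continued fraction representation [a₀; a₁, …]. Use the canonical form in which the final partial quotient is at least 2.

[32; 2, 3, 17, 3, 14, 2]

355819 = 32·10972 + 4715, so a_0 = 32
10972 = 2·4715 + 1542, so a_1 = 2
4715 = 3·1542 + 89, so a_2 = 3
1542 = 17·89 + 29, so a_3 = 17
89 = 3·29 + 2, so a_4 = 3
29 = 14·2 + 1, so a_5 = 14
2 = 2·1 + 0, so a_6 = 2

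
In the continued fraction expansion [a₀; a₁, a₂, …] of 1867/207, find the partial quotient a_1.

51

1867 ÷ 207 → quotient 9, remainder 4
207 ÷ 4 → quotient 51, remainder 3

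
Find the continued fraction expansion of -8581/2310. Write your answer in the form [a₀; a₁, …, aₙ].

⌊-8581/2310⌋ = -4, remainder 659
⌊2310/659⌋ = 3, remainder 333
⌊659/333⌋ = 1, remainder 326
⌊333/326⌋ = 1, remainder 7
⌊326/7⌋ = 46, remainder 4
⌊7/4⌋ = 1, remainder 3
⌊4/3⌋ = 1, remainder 1
⌊3/1⌋ = 3, remainder 0

[-4; 3, 1, 1, 46, 1, 1, 3]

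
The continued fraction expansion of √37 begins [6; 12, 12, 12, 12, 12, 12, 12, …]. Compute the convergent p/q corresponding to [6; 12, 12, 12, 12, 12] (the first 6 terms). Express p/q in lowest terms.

1555849/255780

a_0 = 6: 6/1
a_1 = 12: 73/12
a_2 = 12: 882/145
a_3 = 12: 10657/1752
a_4 = 12: 128766/21169
a_5 = 12: 1555849/255780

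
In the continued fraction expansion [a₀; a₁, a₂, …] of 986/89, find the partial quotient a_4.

986 ÷ 89 → quotient 11, remainder 7
89 ÷ 7 → quotient 12, remainder 5
7 ÷ 5 → quotient 1, remainder 2
5 ÷ 2 → quotient 2, remainder 1
2 ÷ 1 → quotient 2, remainder 0

2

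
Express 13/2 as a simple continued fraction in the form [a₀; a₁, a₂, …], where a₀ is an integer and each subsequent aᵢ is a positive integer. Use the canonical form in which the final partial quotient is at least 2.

13 ÷ 2 → quotient 6, remainder 1
2 ÷ 1 → quotient 2, remainder 0

[6; 2]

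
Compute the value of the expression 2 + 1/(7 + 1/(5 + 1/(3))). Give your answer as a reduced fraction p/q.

Build up convergents one term at a time:
a_0 = 2: 2/1
a_1 = 7: 15/7
a_2 = 5: 77/36
a_3 = 3: 246/115

246/115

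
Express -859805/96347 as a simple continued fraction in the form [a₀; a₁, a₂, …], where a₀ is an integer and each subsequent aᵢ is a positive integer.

[-9; 13, 6, 30, 3, 13]

⌊-859805/96347⌋ = -9, remainder 7318
⌊96347/7318⌋ = 13, remainder 1213
⌊7318/1213⌋ = 6, remainder 40
⌊1213/40⌋ = 30, remainder 13
⌊40/13⌋ = 3, remainder 1
⌊13/1⌋ = 13, remainder 0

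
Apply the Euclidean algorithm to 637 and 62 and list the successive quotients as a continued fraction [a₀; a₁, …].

Apply division with remainder until the remainder is 0:
637 ÷ 62 → quotient 10, remainder 17
62 ÷ 17 → quotient 3, remainder 11
17 ÷ 11 → quotient 1, remainder 6
11 ÷ 6 → quotient 1, remainder 5
6 ÷ 5 → quotient 1, remainder 1
5 ÷ 1 → quotient 5, remainder 0

[10; 3, 1, 1, 1, 5]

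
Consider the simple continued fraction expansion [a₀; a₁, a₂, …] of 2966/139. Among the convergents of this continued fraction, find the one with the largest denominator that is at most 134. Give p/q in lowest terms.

List convergents until the denominator exceeds the bound:
a_0 = 21: 21/1  (≤ bound)
a_1 = 2: 43/2  (≤ bound)
a_2 = 1: 64/3  (≤ bound)
a_3 = 22: 1451/68  (≤ bound)
a_4 = 2: 2966/139  (> 134, stop)

1451/68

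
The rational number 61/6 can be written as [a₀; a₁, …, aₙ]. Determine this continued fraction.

[10; 6]

Repeatedly divide and take the remainder:
⌊61/6⌋ = 10, remainder 1
⌊6/1⌋ = 6, remainder 0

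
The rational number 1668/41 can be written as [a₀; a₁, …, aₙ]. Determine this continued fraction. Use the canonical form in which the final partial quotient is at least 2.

[40; 1, 2, 6, 2]

⌊1668/41⌋ = 40, remainder 28
⌊41/28⌋ = 1, remainder 13
⌊28/13⌋ = 2, remainder 2
⌊13/2⌋ = 6, remainder 1
⌊2/1⌋ = 2, remainder 0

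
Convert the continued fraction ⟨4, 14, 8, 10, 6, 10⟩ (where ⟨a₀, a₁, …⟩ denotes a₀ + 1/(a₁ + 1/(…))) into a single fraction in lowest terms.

Start with 10.
6 + 1/(10/1) = 6 + 1/10 = 61/10
10 + 1/(61/10) = 10 + 10/61 = 620/61
8 + 1/(620/61) = 8 + 61/620 = 5021/620
14 + 1/(5021/620) = 14 + 620/5021 = 70914/5021
4 + 1/(70914/5021) = 4 + 5021/70914 = 288677/70914

288677/70914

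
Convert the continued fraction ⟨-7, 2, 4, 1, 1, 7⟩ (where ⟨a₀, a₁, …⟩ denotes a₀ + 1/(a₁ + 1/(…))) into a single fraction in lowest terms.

a_0 = -7: -7/1
a_1 = 2: -13/2
a_2 = 4: -59/9
a_3 = 1: -72/11
a_4 = 1: -131/20
a_5 = 7: -989/151

-989/151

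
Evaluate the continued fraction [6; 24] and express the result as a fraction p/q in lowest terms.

145/24

Use the convergent recurrence hₖ = aₖ·hₖ₋₁ + hₖ₋₂ (and likewise for the denominators kₖ):
a_0 = 6: 6/1
a_1 = 24: 145/24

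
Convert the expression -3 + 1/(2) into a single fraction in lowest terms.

-5/2

Start with 2.
-3 + 1/(2/1) = -3 + 1/2 = -5/2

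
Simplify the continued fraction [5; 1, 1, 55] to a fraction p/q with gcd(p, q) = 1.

a_0 = 5: 5/1
a_1 = 1: 6/1
a_2 = 1: 11/2
a_3 = 55: 611/111

611/111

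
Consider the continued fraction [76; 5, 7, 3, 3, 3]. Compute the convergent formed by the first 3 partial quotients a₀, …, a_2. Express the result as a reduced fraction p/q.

2743/36

Work from the innermost term outward:
Start with 7.
5 + 1/(7/1) = 5 + 1/7 = 36/7
76 + 1/(36/7) = 76 + 7/36 = 2743/36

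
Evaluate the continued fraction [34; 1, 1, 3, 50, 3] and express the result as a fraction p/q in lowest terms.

Use the convergent recurrence hₖ = aₖ·hₖ₋₁ + hₖ₋₂ (and likewise for the denominators kₖ):
a_0 = 34: 34/1
a_1 = 1: 35/1
a_2 = 1: 69/2
a_3 = 3: 242/7
a_4 = 50: 12169/352
a_5 = 3: 36749/1063

36749/1063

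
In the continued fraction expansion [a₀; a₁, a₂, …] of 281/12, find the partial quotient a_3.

281 ÷ 12 → quotient 23, remainder 5
12 ÷ 5 → quotient 2, remainder 2
5 ÷ 2 → quotient 2, remainder 1
2 ÷ 1 → quotient 2, remainder 0

2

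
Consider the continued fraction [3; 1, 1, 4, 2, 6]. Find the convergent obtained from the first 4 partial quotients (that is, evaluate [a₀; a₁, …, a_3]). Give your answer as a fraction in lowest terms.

32/9

Work from the innermost term outward:
Start with 4.
1 + 1/(4/1) = 1 + 1/4 = 5/4
1 + 1/(5/4) = 1 + 4/5 = 9/5
3 + 1/(9/5) = 3 + 5/9 = 32/9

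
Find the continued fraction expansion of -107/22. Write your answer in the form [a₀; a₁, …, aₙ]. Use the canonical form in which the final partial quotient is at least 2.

-107 = -5·22 + 3, so a_0 = -5
22 = 7·3 + 1, so a_1 = 7
3 = 3·1 + 0, so a_2 = 3

[-5; 7, 3]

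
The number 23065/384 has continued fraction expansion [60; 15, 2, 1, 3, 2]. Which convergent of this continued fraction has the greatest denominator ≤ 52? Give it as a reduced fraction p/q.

2763/46

a_0 = 60: 60/1  (≤ bound)
a_1 = 15: 901/15  (≤ bound)
a_2 = 2: 1862/31  (≤ bound)
a_3 = 1: 2763/46  (≤ bound)
a_4 = 3: 10151/169  (> 52, stop)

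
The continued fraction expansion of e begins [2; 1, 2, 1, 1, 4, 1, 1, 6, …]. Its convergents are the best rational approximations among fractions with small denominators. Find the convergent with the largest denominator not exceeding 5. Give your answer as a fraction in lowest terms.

11/4

a_0 = 2: 2/1  (≤ bound)
a_1 = 1: 3/1  (≤ bound)
a_2 = 2: 8/3  (≤ bound)
a_3 = 1: 11/4  (≤ bound)
a_4 = 1: 19/7  (> 5, stop)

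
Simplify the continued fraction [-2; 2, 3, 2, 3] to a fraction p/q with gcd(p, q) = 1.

Use the convergent recurrence hₖ = aₖ·hₖ₋₁ + hₖ₋₂ (and likewise for the denominators kₖ):
a_0 = -2: -2/1
a_1 = 2: -3/2
a_2 = 3: -11/7
a_3 = 2: -25/16
a_4 = 3: -86/55

-86/55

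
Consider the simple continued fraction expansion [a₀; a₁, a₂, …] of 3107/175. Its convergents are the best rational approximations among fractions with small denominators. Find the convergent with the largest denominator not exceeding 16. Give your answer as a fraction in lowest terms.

List convergents until the denominator exceeds the bound:
a_0 = 17: 17/1  (≤ bound)
a_1 = 1: 18/1  (≤ bound)
a_2 = 3: 71/4  (≤ bound)
a_3 = 14: 1012/57  (> 16, stop)

71/4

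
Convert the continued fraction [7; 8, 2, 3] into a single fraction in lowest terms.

a_0 = 7: 7/1
a_1 = 8: 57/8
a_2 = 2: 121/17
a_3 = 3: 420/59

420/59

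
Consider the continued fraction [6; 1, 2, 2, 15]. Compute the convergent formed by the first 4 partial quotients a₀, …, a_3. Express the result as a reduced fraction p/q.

47/7

Compute successive convergents:
a_0 = 6: 6/1
a_1 = 1: 7/1
a_2 = 2: 20/3
a_3 = 2: 47/7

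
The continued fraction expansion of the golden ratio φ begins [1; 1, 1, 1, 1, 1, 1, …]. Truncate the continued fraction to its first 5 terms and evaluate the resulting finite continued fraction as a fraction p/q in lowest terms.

8/5

a_0 = 1: 1/1
a_1 = 1: 2/1
a_2 = 1: 3/2
a_3 = 1: 5/3
a_4 = 1: 8/5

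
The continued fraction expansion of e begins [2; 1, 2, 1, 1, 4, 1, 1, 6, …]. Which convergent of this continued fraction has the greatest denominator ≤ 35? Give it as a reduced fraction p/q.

a_0 = 2: 2/1  (≤ bound)
a_1 = 1: 3/1  (≤ bound)
a_2 = 2: 8/3  (≤ bound)
a_3 = 1: 11/4  (≤ bound)
a_4 = 1: 19/7  (≤ bound)
a_5 = 4: 87/32  (≤ bound)
a_6 = 1: 106/39  (> 35, stop)

87/32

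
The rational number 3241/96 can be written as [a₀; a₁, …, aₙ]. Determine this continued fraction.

Repeatedly divide and take the remainder:
⌊3241/96⌋ = 33, remainder 73
⌊96/73⌋ = 1, remainder 23
⌊73/23⌋ = 3, remainder 4
⌊23/4⌋ = 5, remainder 3
⌊4/3⌋ = 1, remainder 1
⌊3/1⌋ = 3, remainder 0

[33; 1, 3, 5, 1, 3]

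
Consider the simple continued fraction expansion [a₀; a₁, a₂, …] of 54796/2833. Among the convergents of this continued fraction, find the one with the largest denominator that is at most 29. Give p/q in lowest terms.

58/3

List convergents until the denominator exceeds the bound:
a_0 = 19: 19/1  (≤ bound)
a_1 = 2: 39/2  (≤ bound)
a_2 = 1: 58/3  (≤ bound)
a_3 = 12: 735/38  (> 29, stop)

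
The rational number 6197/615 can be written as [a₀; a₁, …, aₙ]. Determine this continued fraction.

[10; 13, 11, 1, 3]

6197 = 10·615 + 47, so a_0 = 10
615 = 13·47 + 4, so a_1 = 13
47 = 11·4 + 3, so a_2 = 11
4 = 1·3 + 1, so a_3 = 1
3 = 3·1 + 0, so a_4 = 3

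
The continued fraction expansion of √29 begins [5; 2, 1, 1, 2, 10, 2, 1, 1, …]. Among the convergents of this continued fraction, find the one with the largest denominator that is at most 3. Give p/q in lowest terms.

16/3

List convergents until the denominator exceeds the bound:
a_0 = 5: 5/1  (≤ bound)
a_1 = 2: 11/2  (≤ bound)
a_2 = 1: 16/3  (≤ bound)
a_3 = 1: 27/5  (> 3, stop)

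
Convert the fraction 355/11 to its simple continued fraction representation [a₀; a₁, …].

Apply division with remainder until the remainder is 0:
⌊355/11⌋ = 32, remainder 3
⌊11/3⌋ = 3, remainder 2
⌊3/2⌋ = 1, remainder 1
⌊2/1⌋ = 2, remainder 0

[32; 3, 1, 2]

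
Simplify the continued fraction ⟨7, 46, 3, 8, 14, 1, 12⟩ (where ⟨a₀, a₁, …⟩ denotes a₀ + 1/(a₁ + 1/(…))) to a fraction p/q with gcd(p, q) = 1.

Build up convergents one term at a time:
a_0 = 7: 7/1
a_1 = 46: 323/46
a_2 = 3: 976/139
a_3 = 8: 8131/1158
a_4 = 14: 114810/16351
a_5 = 1: 122941/17509
a_6 = 12: 1590102/226459

1590102/226459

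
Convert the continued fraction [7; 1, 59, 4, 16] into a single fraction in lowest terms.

31263/3916

Compute successive convergents:
a_0 = 7: 7/1
a_1 = 1: 8/1
a_2 = 59: 479/60
a_3 = 4: 1924/241
a_4 = 16: 31263/3916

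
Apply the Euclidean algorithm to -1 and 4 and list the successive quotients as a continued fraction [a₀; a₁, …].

[-1; 1, 3]

Run the Euclidean algorithm, recording each quotient:
-1 = -1·4 + 3, so a_0 = -1
4 = 1·3 + 1, so a_1 = 1
3 = 3·1 + 0, so a_2 = 3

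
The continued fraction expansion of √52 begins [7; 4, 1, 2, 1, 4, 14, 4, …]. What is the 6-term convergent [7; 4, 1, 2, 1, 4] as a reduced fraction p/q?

649/90

Start with 4.
1 + 1/(4/1) = 1 + 1/4 = 5/4
2 + 1/(5/4) = 2 + 4/5 = 14/5
1 + 1/(14/5) = 1 + 5/14 = 19/14
4 + 1/(19/14) = 4 + 14/19 = 90/19
7 + 1/(90/19) = 7 + 19/90 = 649/90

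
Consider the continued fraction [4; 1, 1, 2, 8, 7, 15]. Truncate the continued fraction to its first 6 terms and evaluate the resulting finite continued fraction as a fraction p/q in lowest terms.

1374/299

Start with 7.
8 + 1/(7/1) = 8 + 1/7 = 57/7
2 + 1/(57/7) = 2 + 7/57 = 121/57
1 + 1/(121/57) = 1 + 57/121 = 178/121
1 + 1/(178/121) = 1 + 121/178 = 299/178
4 + 1/(299/178) = 4 + 178/299 = 1374/299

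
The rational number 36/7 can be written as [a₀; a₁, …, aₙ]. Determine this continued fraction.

Repeatedly divide and take the remainder:
36 = 5·7 + 1, so a_0 = 5
7 = 7·1 + 0, so a_1 = 7

[5; 7]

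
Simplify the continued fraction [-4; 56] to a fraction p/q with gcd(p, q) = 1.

-223/56

a_0 = -4: -4/1
a_1 = 56: -223/56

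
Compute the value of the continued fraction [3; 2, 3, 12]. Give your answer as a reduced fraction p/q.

a_0 = 3: 3/1
a_1 = 2: 7/2
a_2 = 3: 24/7
a_3 = 12: 295/86

295/86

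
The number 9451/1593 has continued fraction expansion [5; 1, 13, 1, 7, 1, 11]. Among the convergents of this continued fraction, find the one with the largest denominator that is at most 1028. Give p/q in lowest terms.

a_0 = 5: 5/1  (≤ bound)
a_1 = 1: 6/1  (≤ bound)
a_2 = 13: 83/14  (≤ bound)
a_3 = 1: 89/15  (≤ bound)
a_4 = 7: 706/119  (≤ bound)
a_5 = 1: 795/134  (≤ bound)
a_6 = 11: 9451/1593  (> 1028, stop)

795/134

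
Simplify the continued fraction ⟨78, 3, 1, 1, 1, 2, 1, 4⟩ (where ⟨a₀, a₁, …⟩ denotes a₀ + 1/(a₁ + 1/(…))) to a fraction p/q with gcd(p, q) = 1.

Compute successive convergents:
a_0 = 78: 78/1
a_1 = 3: 235/3
a_2 = 1: 313/4
a_3 = 1: 548/7
a_4 = 1: 861/11
a_5 = 2: 2270/29
a_6 = 1: 3131/40
a_7 = 4: 14794/189

14794/189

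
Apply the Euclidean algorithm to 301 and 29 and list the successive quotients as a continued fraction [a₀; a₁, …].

[10; 2, 1, 1, 1, 3]

301 ÷ 29 → quotient 10, remainder 11
29 ÷ 11 → quotient 2, remainder 7
11 ÷ 7 → quotient 1, remainder 4
7 ÷ 4 → quotient 1, remainder 3
4 ÷ 3 → quotient 1, remainder 1
3 ÷ 1 → quotient 3, remainder 0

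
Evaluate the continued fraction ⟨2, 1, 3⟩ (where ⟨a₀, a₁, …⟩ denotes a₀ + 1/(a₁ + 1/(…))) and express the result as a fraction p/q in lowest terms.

Collapse the nested fraction from the inside out:
Start with 3.
1 + 1/(3/1) = 1 + 1/3 = 4/3
2 + 1/(4/3) = 2 + 3/4 = 11/4

11/4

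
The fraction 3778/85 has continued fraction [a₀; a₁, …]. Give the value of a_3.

4

3778 = 44·85 + 38, so a_0 = 44
85 = 2·38 + 9, so a_1 = 2
38 = 4·9 + 2, so a_2 = 4
9 = 4·2 + 1, so a_3 = 4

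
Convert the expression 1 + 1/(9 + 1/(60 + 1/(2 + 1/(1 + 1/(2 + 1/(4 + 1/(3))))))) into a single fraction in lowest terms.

Build up convergents one term at a time:
a_0 = 1: 1/1
a_1 = 9: 10/9
a_2 = 60: 601/541
a_3 = 2: 1212/1091
a_4 = 1: 1813/1632
a_5 = 2: 4838/4355
a_6 = 4: 21165/19052
a_7 = 3: 68333/61511

68333/61511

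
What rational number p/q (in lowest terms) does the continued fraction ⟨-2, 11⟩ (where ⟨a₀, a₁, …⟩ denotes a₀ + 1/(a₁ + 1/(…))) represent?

-21/11

a_0 = -2: -2/1
a_1 = 11: -21/11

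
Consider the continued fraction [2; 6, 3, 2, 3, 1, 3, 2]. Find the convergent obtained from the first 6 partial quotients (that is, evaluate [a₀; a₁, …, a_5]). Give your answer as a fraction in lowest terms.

421/195

Use the convergent recurrence hₖ = aₖ·hₖ₋₁ + hₖ₋₂ (and likewise for the denominators kₖ):
a_0 = 2: 2/1
a_1 = 6: 13/6
a_2 = 3: 41/19
a_3 = 2: 95/44
a_4 = 3: 326/151
a_5 = 1: 421/195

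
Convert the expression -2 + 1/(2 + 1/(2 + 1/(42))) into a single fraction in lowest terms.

-339/212

Starting at the tail and folding back:
Start with 42.
2 + 1/(42/1) = 2 + 1/42 = 85/42
2 + 1/(85/42) = 2 + 42/85 = 212/85
-2 + 1/(212/85) = -2 + 85/212 = -339/212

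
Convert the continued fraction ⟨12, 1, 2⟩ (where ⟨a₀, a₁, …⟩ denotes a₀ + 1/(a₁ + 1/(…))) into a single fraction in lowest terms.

38/3

Work from the innermost term outward:
Start with 2.
1 + 1/(2/1) = 1 + 1/2 = 3/2
12 + 1/(3/2) = 12 + 2/3 = 38/3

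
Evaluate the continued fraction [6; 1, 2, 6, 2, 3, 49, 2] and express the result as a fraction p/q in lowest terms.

Start with 2.
49 + 1/(2/1) = 49 + 1/2 = 99/2
3 + 1/(99/2) = 3 + 2/99 = 299/99
2 + 1/(299/99) = 2 + 99/299 = 697/299
6 + 1/(697/299) = 6 + 299/697 = 4481/697
2 + 1/(4481/697) = 2 + 697/4481 = 9659/4481
1 + 1/(9659/4481) = 1 + 4481/9659 = 14140/9659
6 + 1/(14140/9659) = 6 + 9659/14140 = 94499/14140

94499/14140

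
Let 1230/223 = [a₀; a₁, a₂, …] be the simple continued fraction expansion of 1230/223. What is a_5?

3

Apply division with remainder until the remainder is 0:
1230 = 5·223 + 115, so a_0 = 5
223 = 1·115 + 108, so a_1 = 1
115 = 1·108 + 7, so a_2 = 1
108 = 15·7 + 3, so a_3 = 15
7 = 2·3 + 1, so a_4 = 2
3 = 3·1 + 0, so a_5 = 3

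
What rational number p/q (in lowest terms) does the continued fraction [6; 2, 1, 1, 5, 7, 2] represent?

2749/430

Start with 2.
7 + 1/(2/1) = 7 + 1/2 = 15/2
5 + 1/(15/2) = 5 + 2/15 = 77/15
1 + 1/(77/15) = 1 + 15/77 = 92/77
1 + 1/(92/77) = 1 + 77/92 = 169/92
2 + 1/(169/92) = 2 + 92/169 = 430/169
6 + 1/(430/169) = 6 + 169/430 = 2749/430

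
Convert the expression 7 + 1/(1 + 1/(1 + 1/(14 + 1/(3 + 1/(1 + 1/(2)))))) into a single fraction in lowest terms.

Compute successive convergents:
a_0 = 7: 7/1
a_1 = 1: 8/1
a_2 = 1: 15/2
a_3 = 14: 218/29
a_4 = 3: 669/89
a_5 = 1: 887/118
a_6 = 2: 2443/325

2443/325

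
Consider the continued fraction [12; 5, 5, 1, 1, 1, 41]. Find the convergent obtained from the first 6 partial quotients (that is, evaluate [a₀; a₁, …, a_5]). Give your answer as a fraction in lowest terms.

1073/88

Compute successive convergents:
a_0 = 12: 12/1
a_1 = 5: 61/5
a_2 = 5: 317/26
a_3 = 1: 378/31
a_4 = 1: 695/57
a_5 = 1: 1073/88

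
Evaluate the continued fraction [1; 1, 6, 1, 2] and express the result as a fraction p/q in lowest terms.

43/23

Build up convergents one term at a time:
a_0 = 1: 1/1
a_1 = 1: 2/1
a_2 = 6: 13/7
a_3 = 1: 15/8
a_4 = 2: 43/23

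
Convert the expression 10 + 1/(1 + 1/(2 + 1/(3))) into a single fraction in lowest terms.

107/10

Start with 3.
2 + 1/(3/1) = 2 + 1/3 = 7/3
1 + 1/(7/3) = 1 + 3/7 = 10/7
10 + 1/(10/7) = 10 + 7/10 = 107/10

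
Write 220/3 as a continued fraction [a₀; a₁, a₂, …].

[73; 3]

220 = 73·3 + 1, so a_0 = 73
3 = 3·1 + 0, so a_1 = 3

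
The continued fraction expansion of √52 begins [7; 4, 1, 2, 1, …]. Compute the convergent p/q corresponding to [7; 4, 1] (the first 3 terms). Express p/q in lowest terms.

Start with 1.
4 + 1/(1/1) = 4 + 1/1 = 5/1
7 + 1/(5/1) = 7 + 1/5 = 36/5

36/5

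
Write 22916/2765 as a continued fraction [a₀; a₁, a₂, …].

[8; 3, 2, 8, 1, 41]

Run the Euclidean algorithm, recording each quotient:
⌊22916/2765⌋ = 8, remainder 796
⌊2765/796⌋ = 3, remainder 377
⌊796/377⌋ = 2, remainder 42
⌊377/42⌋ = 8, remainder 41
⌊42/41⌋ = 1, remainder 1
⌊41/1⌋ = 41, remainder 0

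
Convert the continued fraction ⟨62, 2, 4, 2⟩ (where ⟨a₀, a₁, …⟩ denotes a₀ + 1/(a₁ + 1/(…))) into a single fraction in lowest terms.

Work from the innermost term outward:
Start with 2.
4 + 1/(2/1) = 4 + 1/2 = 9/2
2 + 1/(9/2) = 2 + 2/9 = 20/9
62 + 1/(20/9) = 62 + 9/20 = 1249/20

1249/20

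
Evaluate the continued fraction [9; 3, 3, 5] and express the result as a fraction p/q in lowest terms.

Start with 5.
3 + 1/(5/1) = 3 + 1/5 = 16/5
3 + 1/(16/5) = 3 + 5/16 = 53/16
9 + 1/(53/16) = 9 + 16/53 = 493/53

493/53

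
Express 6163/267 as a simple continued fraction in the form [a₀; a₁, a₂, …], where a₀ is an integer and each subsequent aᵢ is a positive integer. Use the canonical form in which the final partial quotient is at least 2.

6163 ÷ 267 → quotient 23, remainder 22
267 ÷ 22 → quotient 12, remainder 3
22 ÷ 3 → quotient 7, remainder 1
3 ÷ 1 → quotient 3, remainder 0

[23; 12, 7, 3]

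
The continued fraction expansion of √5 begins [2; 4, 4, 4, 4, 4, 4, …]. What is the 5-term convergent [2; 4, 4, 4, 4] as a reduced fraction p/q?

Build up convergents one term at a time:
a_0 = 2: 2/1
a_1 = 4: 9/4
a_2 = 4: 38/17
a_3 = 4: 161/72
a_4 = 4: 682/305

682/305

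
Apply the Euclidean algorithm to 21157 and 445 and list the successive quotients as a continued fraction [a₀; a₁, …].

[47; 1, 1, 5, 4, 1, 7]

Apply division with remainder until the remainder is 0:
⌊21157/445⌋ = 47, remainder 242
⌊445/242⌋ = 1, remainder 203
⌊242/203⌋ = 1, remainder 39
⌊203/39⌋ = 5, remainder 8
⌊39/8⌋ = 4, remainder 7
⌊8/7⌋ = 1, remainder 1
⌊7/1⌋ = 7, remainder 0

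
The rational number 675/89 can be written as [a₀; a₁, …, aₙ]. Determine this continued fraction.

[7; 1, 1, 2, 2, 7]

⌊675/89⌋ = 7, remainder 52
⌊89/52⌋ = 1, remainder 37
⌊52/37⌋ = 1, remainder 15
⌊37/15⌋ = 2, remainder 7
⌊15/7⌋ = 2, remainder 1
⌊7/1⌋ = 7, remainder 0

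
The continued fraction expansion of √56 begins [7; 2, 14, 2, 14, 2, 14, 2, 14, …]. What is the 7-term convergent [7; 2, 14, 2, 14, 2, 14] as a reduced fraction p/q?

Compute successive convergents:
a_0 = 7: 7/1
a_1 = 2: 15/2
a_2 = 14: 217/29
a_3 = 2: 449/60
a_4 = 14: 6503/869
a_5 = 2: 13455/1798
a_6 = 14: 194873/26041

194873/26041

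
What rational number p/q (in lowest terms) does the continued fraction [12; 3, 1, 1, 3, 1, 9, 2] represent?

8081/658

Start with 2.
9 + 1/(2/1) = 9 + 1/2 = 19/2
1 + 1/(19/2) = 1 + 2/19 = 21/19
3 + 1/(21/19) = 3 + 19/21 = 82/21
1 + 1/(82/21) = 1 + 21/82 = 103/82
1 + 1/(103/82) = 1 + 82/103 = 185/103
3 + 1/(185/103) = 3 + 103/185 = 658/185
12 + 1/(658/185) = 12 + 185/658 = 8081/658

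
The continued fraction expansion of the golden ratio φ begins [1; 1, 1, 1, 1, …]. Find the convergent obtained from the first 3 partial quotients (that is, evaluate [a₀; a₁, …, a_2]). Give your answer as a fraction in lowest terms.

3/2

Build up convergents one term at a time:
a_0 = 1: 1/1
a_1 = 1: 2/1
a_2 = 1: 3/2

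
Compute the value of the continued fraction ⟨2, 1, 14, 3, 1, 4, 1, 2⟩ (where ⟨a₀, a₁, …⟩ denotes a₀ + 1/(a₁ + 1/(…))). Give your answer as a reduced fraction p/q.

Collapse the nested fraction from the inside out:
Start with 2.
1 + 1/(2/1) = 1 + 1/2 = 3/2
4 + 1/(3/2) = 4 + 2/3 = 14/3
1 + 1/(14/3) = 1 + 3/14 = 17/14
3 + 1/(17/14) = 3 + 14/17 = 65/17
14 + 1/(65/17) = 14 + 17/65 = 927/65
1 + 1/(927/65) = 1 + 65/927 = 992/927
2 + 1/(992/927) = 2 + 927/992 = 2911/992

2911/992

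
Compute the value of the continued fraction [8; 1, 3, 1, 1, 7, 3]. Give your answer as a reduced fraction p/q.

Use the convergent recurrence hₖ = aₖ·hₖ₋₁ + hₖ₋₂ (and likewise for the denominators kₖ):
a_0 = 8: 8/1
a_1 = 1: 9/1
a_2 = 3: 35/4
a_3 = 1: 44/5
a_4 = 1: 79/9
a_5 = 7: 597/68
a_6 = 3: 1870/213

1870/213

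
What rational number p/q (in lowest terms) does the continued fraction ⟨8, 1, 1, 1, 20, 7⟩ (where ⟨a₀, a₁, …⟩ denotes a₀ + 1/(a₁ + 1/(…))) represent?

Work from the innermost term outward:
Start with 7.
20 + 1/(7/1) = 20 + 1/7 = 141/7
1 + 1/(141/7) = 1 + 7/141 = 148/141
1 + 1/(148/141) = 1 + 141/148 = 289/148
1 + 1/(289/148) = 1 + 148/289 = 437/289
8 + 1/(437/289) = 8 + 289/437 = 3785/437

3785/437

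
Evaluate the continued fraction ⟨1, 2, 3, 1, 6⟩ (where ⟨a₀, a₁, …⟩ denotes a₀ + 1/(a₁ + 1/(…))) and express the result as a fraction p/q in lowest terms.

88/61

Start with 6.
1 + 1/(6/1) = 1 + 1/6 = 7/6
3 + 1/(7/6) = 3 + 6/7 = 27/7
2 + 1/(27/7) = 2 + 7/27 = 61/27
1 + 1/(61/27) = 1 + 27/61 = 88/61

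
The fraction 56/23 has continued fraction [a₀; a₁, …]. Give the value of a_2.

3

⌊56/23⌋ = 2, remainder 10
⌊23/10⌋ = 2, remainder 3
⌊10/3⌋ = 3, remainder 1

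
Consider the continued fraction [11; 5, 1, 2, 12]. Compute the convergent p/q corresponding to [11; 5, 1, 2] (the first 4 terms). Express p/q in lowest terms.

190/17

Start with 2.
1 + 1/(2/1) = 1 + 1/2 = 3/2
5 + 1/(3/2) = 5 + 2/3 = 17/3
11 + 1/(17/3) = 11 + 3/17 = 190/17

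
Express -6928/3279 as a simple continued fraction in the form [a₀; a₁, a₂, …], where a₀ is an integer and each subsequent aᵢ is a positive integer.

-6928 ÷ 3279 → quotient -3, remainder 2909
3279 ÷ 2909 → quotient 1, remainder 370
2909 ÷ 370 → quotient 7, remainder 319
370 ÷ 319 → quotient 1, remainder 51
319 ÷ 51 → quotient 6, remainder 13
51 ÷ 13 → quotient 3, remainder 12
13 ÷ 12 → quotient 1, remainder 1
12 ÷ 1 → quotient 12, remainder 0

[-3; 1, 7, 1, 6, 3, 1, 12]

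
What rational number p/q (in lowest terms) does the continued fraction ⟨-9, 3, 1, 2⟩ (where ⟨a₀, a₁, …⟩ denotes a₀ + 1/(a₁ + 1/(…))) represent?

-96/11

a_0 = -9: -9/1
a_1 = 3: -26/3
a_2 = 1: -35/4
a_3 = 2: -96/11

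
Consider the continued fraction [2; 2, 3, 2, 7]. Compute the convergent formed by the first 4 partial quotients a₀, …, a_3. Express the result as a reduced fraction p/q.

39/16

Start with 2.
3 + 1/(2/1) = 3 + 1/2 = 7/2
2 + 1/(7/2) = 2 + 2/7 = 16/7
2 + 1/(16/7) = 2 + 7/16 = 39/16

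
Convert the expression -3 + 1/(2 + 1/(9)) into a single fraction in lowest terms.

-48/19

Compute successive convergents:
a_0 = -3: -3/1
a_1 = 2: -5/2
a_2 = 9: -48/19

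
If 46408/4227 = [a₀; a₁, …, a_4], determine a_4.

Apply division with remainder until the remainder is 0:
46408 = 10·4227 + 4138, so a_0 = 10
4227 = 1·4138 + 89, so a_1 = 1
4138 = 46·89 + 44, so a_2 = 46
89 = 2·44 + 1, so a_3 = 2
44 = 44·1 + 0, so a_4 = 44

44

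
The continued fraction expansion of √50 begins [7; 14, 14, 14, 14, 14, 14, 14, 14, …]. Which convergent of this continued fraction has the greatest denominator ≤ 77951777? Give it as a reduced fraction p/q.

List convergents until the denominator exceeds the bound:
a_0 = 7: 7/1  (≤ bound)
a_1 = 14: 99/14  (≤ bound)
a_2 = 14: 1393/197  (≤ bound)
a_3 = 14: 19601/2772  (≤ bound)
a_4 = 14: 275807/39005  (≤ bound)
a_5 = 14: 3880899/548842  (≤ bound)
a_6 = 14: 54608393/7722793  (≤ bound)
a_7 = 14: 768398401/108667944  (> 77951777, stop)

54608393/7722793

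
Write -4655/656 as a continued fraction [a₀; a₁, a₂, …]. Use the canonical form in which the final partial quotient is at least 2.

[-8; 1, 9, 2, 2, 2, 1, 3]

Apply division with remainder until the remainder is 0:
-4655 ÷ 656 → quotient -8, remainder 593
656 ÷ 593 → quotient 1, remainder 63
593 ÷ 63 → quotient 9, remainder 26
63 ÷ 26 → quotient 2, remainder 11
26 ÷ 11 → quotient 2, remainder 4
11 ÷ 4 → quotient 2, remainder 3
4 ÷ 3 → quotient 1, remainder 1
3 ÷ 1 → quotient 3, remainder 0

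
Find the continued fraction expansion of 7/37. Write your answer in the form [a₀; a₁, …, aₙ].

Repeatedly divide and take the remainder:
7 = 0·37 + 7, so a_0 = 0
37 = 5·7 + 2, so a_1 = 5
7 = 3·2 + 1, so a_2 = 3
2 = 2·1 + 0, so a_3 = 2

[0; 5, 3, 2]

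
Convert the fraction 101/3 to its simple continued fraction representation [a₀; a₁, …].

[33; 1, 2]

101 ÷ 3 → quotient 33, remainder 2
3 ÷ 2 → quotient 1, remainder 1
2 ÷ 1 → quotient 2, remainder 0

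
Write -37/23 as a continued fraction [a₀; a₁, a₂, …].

⌊-37/23⌋ = -2, remainder 9
⌊23/9⌋ = 2, remainder 5
⌊9/5⌋ = 1, remainder 4
⌊5/4⌋ = 1, remainder 1
⌊4/1⌋ = 4, remainder 0

[-2; 2, 1, 1, 4]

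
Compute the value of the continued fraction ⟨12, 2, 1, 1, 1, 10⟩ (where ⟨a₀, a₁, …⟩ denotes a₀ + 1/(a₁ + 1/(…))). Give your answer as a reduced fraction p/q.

Compute successive convergents:
a_0 = 12: 12/1
a_1 = 2: 25/2
a_2 = 1: 37/3
a_3 = 1: 62/5
a_4 = 1: 99/8
a_5 = 10: 1052/85

1052/85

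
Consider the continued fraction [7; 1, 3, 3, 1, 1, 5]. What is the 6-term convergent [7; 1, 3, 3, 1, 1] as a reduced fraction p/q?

233/30

a_0 = 7: 7/1
a_1 = 1: 8/1
a_2 = 3: 31/4
a_3 = 3: 101/13
a_4 = 1: 132/17
a_5 = 1: 233/30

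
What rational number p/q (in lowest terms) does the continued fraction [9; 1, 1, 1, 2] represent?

77/8

Build up convergents one term at a time:
a_0 = 9: 9/1
a_1 = 1: 10/1
a_2 = 1: 19/2
a_3 = 1: 29/3
a_4 = 2: 77/8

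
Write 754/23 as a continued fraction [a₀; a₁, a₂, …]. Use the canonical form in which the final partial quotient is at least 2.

[32; 1, 3, 1, 1, 2]

Run the Euclidean algorithm, recording each quotient:
⌊754/23⌋ = 32, remainder 18
⌊23/18⌋ = 1, remainder 5
⌊18/5⌋ = 3, remainder 3
⌊5/3⌋ = 1, remainder 2
⌊3/2⌋ = 1, remainder 1
⌊2/1⌋ = 2, remainder 0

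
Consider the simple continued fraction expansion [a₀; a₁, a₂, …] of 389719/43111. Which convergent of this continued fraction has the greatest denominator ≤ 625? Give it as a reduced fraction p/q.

3399/376

a_0 = 9: 9/1  (≤ bound)
a_1 = 25: 226/25  (≤ bound)
a_2 = 15: 3399/376  (≤ bound)
a_3 = 2: 7024/777  (> 625, stop)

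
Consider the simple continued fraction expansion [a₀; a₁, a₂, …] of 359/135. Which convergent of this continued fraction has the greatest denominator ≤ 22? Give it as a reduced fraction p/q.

8/3

a_0 = 2: 2/1  (≤ bound)
a_1 = 1: 3/1  (≤ bound)
a_2 = 1: 5/2  (≤ bound)
a_3 = 1: 8/3  (≤ bound)
a_4 = 14: 117/44  (> 22, stop)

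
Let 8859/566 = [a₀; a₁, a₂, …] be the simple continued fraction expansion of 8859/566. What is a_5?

Repeatedly divide and take the remainder:
8859 ÷ 566 → quotient 15, remainder 369
566 ÷ 369 → quotient 1, remainder 197
369 ÷ 197 → quotient 1, remainder 172
197 ÷ 172 → quotient 1, remainder 25
172 ÷ 25 → quotient 6, remainder 22
25 ÷ 22 → quotient 1, remainder 3

1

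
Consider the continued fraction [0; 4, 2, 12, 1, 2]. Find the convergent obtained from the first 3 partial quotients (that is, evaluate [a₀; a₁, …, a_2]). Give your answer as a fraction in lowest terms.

Collapse the nested fraction from the inside out:
Start with 2.
4 + 1/(2/1) = 4 + 1/2 = 9/2
0 + 1/(9/2) = 0 + 2/9 = 2/9

2/9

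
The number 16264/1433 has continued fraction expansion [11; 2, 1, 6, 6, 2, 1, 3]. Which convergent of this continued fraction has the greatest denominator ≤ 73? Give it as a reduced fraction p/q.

a_0 = 11: 11/1  (≤ bound)
a_1 = 2: 23/2  (≤ bound)
a_2 = 1: 34/3  (≤ bound)
a_3 = 6: 227/20  (≤ bound)
a_4 = 6: 1396/123  (> 73, stop)

227/20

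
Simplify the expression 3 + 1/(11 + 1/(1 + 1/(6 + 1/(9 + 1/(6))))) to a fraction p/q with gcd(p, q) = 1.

14302/4637

a_0 = 3: 3/1
a_1 = 11: 34/11
a_2 = 1: 37/12
a_3 = 6: 256/83
a_4 = 9: 2341/759
a_5 = 6: 14302/4637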